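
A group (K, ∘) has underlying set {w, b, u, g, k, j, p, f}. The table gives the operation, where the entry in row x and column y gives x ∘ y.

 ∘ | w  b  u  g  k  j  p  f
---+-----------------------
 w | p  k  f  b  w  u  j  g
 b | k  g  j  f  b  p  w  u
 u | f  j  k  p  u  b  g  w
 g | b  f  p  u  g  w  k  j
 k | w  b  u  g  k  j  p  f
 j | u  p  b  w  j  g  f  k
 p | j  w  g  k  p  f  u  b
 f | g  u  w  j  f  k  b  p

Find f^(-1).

j

First locate the identity: row k matches the header, so k is the identity.
Scan row f for k: f ∘ j = k. Hence f^(-1) = j.
(Structurally, K here is isomorphic to the cyclic group Z_8.)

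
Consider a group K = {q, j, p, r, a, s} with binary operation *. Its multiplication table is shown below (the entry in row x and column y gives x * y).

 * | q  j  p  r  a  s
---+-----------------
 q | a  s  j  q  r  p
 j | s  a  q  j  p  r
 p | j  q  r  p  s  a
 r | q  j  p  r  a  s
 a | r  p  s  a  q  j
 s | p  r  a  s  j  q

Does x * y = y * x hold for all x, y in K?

Check whether the table is symmetric across its main diagonal.
Every entry (row x, col y) equals the entry (row y, col x), so K is abelian.

Yes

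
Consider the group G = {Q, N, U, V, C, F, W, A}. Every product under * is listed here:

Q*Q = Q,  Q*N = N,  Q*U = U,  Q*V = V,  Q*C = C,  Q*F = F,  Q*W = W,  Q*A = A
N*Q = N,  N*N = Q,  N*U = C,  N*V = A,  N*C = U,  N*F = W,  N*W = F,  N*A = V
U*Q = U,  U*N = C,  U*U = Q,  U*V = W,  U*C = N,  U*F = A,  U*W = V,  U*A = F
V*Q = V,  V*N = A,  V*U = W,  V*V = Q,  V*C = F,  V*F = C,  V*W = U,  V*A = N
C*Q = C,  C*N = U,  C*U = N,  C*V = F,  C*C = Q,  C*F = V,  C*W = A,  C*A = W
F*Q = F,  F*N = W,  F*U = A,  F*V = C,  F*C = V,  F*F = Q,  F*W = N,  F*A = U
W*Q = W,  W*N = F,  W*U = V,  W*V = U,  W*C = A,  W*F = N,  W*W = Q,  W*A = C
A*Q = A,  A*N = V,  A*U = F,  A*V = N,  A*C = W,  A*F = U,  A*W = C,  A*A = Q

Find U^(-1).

First locate the identity: row Q matches the header, so Q is the identity.
Scan row U for Q: U*U = Q. Hence U^(-1) = U.
(Structurally, G here is isomorphic to the elementary abelian group (Z_2)^3.)

U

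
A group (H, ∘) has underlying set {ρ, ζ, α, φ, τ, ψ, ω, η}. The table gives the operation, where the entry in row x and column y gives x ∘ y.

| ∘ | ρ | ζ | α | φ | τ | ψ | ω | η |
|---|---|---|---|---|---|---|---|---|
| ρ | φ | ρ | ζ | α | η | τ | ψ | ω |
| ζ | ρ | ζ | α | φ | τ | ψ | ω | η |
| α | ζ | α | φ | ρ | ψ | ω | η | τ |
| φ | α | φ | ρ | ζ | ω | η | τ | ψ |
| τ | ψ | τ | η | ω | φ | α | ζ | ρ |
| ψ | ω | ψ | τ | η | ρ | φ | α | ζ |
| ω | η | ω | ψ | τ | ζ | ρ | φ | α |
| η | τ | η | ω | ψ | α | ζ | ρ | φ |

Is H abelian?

No

η ∘ ρ = τ but ρ ∘ η = ω.
Since η and ρ do not commute, H is not abelian.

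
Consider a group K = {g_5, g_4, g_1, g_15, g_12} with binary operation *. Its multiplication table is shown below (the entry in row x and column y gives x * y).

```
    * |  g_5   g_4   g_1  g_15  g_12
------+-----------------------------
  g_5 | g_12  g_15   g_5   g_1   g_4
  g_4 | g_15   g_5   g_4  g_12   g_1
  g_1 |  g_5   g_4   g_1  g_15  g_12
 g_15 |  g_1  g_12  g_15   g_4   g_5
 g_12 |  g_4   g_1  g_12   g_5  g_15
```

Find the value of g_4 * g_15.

g_12

Read row g_4, column g_15: g_4 * g_15 = g_12.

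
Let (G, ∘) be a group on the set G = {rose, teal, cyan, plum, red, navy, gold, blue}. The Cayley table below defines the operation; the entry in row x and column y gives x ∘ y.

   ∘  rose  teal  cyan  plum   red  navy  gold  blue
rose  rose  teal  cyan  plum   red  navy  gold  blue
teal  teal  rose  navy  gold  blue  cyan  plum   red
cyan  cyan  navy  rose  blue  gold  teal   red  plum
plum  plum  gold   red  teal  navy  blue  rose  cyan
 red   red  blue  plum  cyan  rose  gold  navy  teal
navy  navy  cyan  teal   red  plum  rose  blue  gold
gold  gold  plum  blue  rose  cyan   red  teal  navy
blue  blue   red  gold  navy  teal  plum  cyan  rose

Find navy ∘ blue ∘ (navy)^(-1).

red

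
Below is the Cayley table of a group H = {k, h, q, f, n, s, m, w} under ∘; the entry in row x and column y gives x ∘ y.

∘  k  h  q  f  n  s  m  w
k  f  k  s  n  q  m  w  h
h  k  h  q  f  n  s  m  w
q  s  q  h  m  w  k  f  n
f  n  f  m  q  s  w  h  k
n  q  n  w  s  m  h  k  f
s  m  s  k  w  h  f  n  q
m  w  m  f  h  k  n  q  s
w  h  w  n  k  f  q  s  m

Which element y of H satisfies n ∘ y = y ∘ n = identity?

First locate the identity: row h matches the header, so h is the identity.
Scan row n for h: n ∘ s = h. Hence n^(-1) = s.

s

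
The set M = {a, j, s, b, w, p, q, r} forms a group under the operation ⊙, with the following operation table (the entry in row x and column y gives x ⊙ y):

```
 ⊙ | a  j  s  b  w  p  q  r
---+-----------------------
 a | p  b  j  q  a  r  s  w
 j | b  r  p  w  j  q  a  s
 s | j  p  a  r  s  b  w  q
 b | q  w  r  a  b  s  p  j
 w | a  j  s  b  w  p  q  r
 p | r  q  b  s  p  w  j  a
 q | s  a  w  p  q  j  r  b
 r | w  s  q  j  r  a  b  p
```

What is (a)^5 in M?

a

a^1 = a
a^2 = a ⊙ a = p
a^3 = p ⊙ a = r
a^4 = r ⊙ a = w
a^5 = w ⊙ a = a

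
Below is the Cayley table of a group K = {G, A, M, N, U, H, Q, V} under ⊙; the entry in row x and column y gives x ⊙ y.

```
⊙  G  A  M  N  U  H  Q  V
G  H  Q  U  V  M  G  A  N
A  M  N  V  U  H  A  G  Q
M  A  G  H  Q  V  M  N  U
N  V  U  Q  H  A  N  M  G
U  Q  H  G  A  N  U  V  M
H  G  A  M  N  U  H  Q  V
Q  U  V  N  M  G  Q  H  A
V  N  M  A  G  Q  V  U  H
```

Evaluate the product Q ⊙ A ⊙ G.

N

Q ⊙ A = V
V ⊙ G = N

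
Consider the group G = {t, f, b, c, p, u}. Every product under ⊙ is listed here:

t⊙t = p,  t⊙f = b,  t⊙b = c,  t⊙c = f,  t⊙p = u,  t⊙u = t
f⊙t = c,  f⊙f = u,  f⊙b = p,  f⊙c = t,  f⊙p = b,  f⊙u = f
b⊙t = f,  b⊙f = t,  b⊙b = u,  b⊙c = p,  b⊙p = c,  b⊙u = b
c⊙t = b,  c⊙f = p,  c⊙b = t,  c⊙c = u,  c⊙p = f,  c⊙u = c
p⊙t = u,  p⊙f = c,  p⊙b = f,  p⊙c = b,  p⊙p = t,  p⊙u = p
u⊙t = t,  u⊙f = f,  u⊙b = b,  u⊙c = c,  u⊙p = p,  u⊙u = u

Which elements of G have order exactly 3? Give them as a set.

Identity is u. Compute the order of each non-identity element by repeated multiplication:
  t: t → p → u  (order 3)
  f: f → u  (order 2)
  b: b → u  (order 2)
  c: c → u  (order 2)
  p: p → t → u  (order 3)
Elements of order 3: {p, t}.

{p, t}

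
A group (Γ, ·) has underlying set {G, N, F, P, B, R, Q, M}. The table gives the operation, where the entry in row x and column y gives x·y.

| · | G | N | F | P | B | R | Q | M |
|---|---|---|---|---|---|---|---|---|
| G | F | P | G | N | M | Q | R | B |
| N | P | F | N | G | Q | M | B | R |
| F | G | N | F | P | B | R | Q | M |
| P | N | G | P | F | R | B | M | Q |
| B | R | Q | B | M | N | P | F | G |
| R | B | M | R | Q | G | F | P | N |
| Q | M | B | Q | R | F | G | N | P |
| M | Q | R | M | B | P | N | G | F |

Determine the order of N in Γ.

2

The identity element is F (its row matches the header).
N^1 = N
N^2 = N·N = F
The first power of N equal to the identity is N^2, so ord(N) = 2.
(Structurally, Γ here is isomorphic to the dihedral group D_4.)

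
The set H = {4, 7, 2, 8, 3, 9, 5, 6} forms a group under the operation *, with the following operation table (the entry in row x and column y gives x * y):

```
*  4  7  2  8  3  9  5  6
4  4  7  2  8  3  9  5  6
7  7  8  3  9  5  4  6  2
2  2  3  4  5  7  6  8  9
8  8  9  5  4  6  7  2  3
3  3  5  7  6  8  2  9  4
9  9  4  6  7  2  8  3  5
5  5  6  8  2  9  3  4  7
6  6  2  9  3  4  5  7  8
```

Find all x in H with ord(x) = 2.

Identity is 4. Compute the order of each non-identity element by repeated multiplication:
  7: 7 → 8 → 9 → 4  (order 4)
  2: 2 → 4  (order 2)
  8: 8 → 4  (order 2)
  3: 3 → 8 → 6 → 4  (order 4)
  9: 9 → 8 → 7 → 4  (order 4)
  5: 5 → 4  (order 2)
  6: 6 → 8 → 3 → 4  (order 4)
Elements of order 2: {2, 5, 8}.

{2, 5, 8}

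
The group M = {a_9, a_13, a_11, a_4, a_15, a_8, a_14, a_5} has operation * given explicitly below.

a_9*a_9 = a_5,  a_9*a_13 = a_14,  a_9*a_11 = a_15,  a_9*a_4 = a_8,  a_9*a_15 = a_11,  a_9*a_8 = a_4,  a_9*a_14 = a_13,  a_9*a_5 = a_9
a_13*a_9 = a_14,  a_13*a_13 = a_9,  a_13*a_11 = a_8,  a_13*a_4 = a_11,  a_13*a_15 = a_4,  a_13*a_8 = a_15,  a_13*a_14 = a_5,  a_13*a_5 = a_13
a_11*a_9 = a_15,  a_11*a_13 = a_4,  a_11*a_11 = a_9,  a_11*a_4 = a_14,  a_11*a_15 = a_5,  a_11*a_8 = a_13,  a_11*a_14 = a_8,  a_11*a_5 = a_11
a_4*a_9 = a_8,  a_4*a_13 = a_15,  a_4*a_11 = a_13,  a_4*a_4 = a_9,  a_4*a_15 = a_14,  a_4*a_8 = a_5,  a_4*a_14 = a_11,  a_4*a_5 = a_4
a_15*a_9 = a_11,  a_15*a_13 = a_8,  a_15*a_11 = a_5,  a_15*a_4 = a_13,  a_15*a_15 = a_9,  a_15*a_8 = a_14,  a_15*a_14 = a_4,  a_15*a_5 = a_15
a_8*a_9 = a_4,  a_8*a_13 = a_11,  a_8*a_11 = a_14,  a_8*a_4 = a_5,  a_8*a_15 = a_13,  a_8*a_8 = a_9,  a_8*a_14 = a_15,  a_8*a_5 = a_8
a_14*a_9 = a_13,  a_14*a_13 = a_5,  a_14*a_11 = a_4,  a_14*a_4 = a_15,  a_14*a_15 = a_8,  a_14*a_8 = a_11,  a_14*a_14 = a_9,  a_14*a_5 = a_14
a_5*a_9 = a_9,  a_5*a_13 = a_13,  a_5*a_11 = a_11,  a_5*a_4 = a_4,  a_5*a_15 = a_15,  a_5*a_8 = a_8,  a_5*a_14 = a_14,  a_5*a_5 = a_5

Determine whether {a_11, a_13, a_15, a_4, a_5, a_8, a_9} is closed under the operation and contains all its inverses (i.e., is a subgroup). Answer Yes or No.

No

a_9 * a_13 = a_14, which is not in {a_11, a_13, a_15, a_4, a_5, a_8, a_9}.
The subset is not closed under *, so it is not a subgroup.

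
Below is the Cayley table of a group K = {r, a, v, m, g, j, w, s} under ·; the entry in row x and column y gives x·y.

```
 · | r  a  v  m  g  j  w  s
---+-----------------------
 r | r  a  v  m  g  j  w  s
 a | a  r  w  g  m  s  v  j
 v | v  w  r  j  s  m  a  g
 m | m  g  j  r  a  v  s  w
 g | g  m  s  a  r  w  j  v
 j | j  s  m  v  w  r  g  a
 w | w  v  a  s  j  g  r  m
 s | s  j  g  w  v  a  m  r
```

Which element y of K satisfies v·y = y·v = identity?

First locate the identity: row r matches the header, so r is the identity.
Scan row v for r: v·v = r. Hence v^(-1) = v.

v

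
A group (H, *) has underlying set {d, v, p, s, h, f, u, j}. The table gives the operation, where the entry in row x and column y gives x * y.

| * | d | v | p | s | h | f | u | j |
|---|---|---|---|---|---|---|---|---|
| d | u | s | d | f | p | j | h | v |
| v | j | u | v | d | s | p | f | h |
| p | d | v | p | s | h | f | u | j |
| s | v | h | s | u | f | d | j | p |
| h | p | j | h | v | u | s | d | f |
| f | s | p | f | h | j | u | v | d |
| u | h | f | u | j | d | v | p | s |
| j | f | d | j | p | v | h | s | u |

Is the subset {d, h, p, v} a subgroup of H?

h * h = u, which is not in {d, h, p, v}.
The subset is not closed under *, so it is not a subgroup.

No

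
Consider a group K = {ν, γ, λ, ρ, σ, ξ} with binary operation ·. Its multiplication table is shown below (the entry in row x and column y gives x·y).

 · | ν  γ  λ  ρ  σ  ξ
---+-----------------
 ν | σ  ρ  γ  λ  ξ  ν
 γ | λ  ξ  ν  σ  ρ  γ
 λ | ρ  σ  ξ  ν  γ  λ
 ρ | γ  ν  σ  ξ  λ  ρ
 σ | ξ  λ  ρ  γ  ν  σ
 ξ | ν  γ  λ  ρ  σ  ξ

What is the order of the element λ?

2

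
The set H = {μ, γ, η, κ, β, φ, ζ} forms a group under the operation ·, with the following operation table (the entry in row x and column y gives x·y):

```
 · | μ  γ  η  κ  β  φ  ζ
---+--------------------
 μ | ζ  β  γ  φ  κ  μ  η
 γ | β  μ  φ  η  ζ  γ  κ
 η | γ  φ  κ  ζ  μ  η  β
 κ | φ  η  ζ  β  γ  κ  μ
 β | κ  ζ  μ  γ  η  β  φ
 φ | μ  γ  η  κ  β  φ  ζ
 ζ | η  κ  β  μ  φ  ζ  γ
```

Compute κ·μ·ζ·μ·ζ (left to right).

β

κ·μ = φ
φ·ζ = ζ
ζ·μ = η
η·ζ = β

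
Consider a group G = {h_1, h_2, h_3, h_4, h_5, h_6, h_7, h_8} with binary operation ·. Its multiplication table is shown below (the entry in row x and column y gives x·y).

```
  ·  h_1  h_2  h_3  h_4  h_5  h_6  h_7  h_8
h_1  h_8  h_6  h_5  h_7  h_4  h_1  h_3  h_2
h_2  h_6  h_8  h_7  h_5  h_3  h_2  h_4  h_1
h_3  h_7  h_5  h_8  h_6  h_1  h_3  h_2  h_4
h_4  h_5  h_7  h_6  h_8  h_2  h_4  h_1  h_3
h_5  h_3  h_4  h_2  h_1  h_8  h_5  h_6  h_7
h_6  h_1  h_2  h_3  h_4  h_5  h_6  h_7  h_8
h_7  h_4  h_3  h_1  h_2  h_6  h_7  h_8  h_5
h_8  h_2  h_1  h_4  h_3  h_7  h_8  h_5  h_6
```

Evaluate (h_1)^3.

h_1^1 = h_1
h_1^2 = h_1·h_1 = h_8
h_1^3 = h_8·h_1 = h_2

h_2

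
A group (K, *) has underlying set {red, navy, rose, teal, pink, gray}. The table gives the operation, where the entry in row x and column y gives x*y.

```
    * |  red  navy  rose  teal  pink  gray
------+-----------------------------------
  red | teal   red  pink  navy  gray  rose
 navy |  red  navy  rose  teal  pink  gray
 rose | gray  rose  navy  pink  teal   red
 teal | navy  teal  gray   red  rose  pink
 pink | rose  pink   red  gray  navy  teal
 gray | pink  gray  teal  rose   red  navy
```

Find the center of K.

An element z is central iff its row equals its column in the table.
For teal: teal*gray = pink ≠ rose = gray*teal, so teal ∉ Z.
Checking each element this way leaves Z(K) = {navy}.

{navy}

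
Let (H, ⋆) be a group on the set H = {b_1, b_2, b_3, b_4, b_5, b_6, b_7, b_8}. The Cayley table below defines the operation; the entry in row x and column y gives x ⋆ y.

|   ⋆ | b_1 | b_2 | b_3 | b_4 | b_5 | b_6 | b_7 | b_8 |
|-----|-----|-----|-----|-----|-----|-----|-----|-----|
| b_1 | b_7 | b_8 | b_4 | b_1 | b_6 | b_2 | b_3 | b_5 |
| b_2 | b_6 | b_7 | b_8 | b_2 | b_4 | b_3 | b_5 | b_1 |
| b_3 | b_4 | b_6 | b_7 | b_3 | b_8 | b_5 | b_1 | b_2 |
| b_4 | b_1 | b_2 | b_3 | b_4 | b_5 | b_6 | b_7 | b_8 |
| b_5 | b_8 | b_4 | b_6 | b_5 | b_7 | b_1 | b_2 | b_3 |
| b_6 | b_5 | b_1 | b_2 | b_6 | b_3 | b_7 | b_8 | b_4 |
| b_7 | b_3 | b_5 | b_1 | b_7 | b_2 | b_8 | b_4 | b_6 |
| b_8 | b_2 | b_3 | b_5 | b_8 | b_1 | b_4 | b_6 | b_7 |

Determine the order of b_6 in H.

The identity element is b_4 (its row matches the header).
b_6^1 = b_6
b_6^2 = b_6 ⋆ b_6 = b_7
b_6^3 = b_7 ⋆ b_6 = b_8
b_6^4 = b_8 ⋆ b_6 = b_4
The first power of b_6 equal to the identity is b_6^4, so ord(b_6) = 4.

4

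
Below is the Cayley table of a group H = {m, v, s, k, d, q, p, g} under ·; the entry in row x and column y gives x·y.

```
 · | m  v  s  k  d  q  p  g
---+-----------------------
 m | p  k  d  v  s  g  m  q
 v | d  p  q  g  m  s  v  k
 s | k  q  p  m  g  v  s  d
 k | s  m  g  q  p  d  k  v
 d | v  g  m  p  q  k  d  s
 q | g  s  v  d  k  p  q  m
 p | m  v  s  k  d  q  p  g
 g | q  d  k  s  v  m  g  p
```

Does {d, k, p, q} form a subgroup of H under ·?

Yes

{d, k, p, q} contains the identity p.
Checking products: every product of two elements of {d, k, p, q} (read from the table) lies in {d, k, p, q}, so the set is closed.
In a finite group, a nonempty closed subset is a subgroup. So {d, k, p, q} ≤ H.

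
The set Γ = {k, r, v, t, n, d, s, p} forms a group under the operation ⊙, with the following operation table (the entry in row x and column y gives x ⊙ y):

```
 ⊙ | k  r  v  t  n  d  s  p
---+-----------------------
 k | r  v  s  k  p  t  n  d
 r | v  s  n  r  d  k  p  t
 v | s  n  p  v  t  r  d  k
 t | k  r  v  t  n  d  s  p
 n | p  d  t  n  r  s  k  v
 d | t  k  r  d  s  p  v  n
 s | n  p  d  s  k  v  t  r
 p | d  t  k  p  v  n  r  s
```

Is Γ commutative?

Check whether the table is symmetric across its main diagonal.
Every entry (row x, col y) equals the entry (row y, col x), so Γ is abelian.
(In fact Γ ≅ the cyclic group Z_8.)

Yes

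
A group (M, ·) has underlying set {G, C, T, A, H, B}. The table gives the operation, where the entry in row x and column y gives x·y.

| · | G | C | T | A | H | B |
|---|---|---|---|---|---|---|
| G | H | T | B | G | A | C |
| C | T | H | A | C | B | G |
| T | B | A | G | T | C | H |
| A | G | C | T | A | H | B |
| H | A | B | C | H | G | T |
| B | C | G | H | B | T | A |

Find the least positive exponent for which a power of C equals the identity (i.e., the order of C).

The identity element is A (its row matches the header).
C^1 = C
C^2 = C·C = H
C^3 = H·C = B
C^4 = B·C = G
C^5 = G·C = T
C^6 = T·C = A
The first power of C equal to the identity is C^6, so ord(C) = 6.
(Structurally, M here is isomorphic to the cyclic group Z_6.)

6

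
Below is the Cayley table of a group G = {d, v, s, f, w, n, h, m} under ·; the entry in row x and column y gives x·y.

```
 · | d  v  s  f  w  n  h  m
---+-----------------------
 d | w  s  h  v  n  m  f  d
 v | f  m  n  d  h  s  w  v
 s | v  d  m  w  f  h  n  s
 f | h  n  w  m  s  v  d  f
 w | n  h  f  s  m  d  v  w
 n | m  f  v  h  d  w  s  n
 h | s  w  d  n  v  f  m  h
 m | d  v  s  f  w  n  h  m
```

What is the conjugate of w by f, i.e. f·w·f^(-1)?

The identity is m. In row f, the entry m sits in column f, so f^(-1) = f.
f·w = s
s·f = w

w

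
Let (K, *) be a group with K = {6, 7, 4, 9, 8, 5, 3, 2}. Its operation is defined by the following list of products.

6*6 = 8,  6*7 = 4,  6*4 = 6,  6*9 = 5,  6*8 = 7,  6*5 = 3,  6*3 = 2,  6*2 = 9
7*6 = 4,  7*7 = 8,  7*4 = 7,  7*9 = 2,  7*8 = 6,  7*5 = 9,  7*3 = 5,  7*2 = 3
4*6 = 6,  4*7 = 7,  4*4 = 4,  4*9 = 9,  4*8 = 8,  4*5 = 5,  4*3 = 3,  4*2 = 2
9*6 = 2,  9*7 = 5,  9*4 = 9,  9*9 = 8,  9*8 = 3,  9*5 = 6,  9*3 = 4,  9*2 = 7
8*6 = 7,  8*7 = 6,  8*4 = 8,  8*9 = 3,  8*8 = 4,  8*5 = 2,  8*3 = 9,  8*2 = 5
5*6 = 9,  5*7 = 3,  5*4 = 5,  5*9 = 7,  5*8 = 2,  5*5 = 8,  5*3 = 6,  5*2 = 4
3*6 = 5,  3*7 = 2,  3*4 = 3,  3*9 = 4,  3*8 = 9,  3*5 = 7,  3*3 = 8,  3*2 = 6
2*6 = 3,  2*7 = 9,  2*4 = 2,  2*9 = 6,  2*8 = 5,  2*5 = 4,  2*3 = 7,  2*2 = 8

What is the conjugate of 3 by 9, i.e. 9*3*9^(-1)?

The identity is 4. In row 9, the entry 4 sits in column 3, so 9^(-1) = 3.
9*3 = 4
4*3 = 3

3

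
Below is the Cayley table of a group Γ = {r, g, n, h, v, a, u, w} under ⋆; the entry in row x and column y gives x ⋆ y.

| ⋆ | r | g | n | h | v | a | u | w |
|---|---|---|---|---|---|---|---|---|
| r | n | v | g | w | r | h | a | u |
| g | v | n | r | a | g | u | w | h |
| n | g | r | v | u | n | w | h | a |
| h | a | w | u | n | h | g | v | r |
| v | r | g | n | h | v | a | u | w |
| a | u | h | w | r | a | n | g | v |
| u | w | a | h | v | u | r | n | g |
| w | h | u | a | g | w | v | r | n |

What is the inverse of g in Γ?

r

First locate the identity: row v matches the header, so v is the identity.
Scan row g for v: g ⋆ r = v. Hence g^(-1) = r.
(Structurally, Γ here is isomorphic to the quaternion group Q_8.)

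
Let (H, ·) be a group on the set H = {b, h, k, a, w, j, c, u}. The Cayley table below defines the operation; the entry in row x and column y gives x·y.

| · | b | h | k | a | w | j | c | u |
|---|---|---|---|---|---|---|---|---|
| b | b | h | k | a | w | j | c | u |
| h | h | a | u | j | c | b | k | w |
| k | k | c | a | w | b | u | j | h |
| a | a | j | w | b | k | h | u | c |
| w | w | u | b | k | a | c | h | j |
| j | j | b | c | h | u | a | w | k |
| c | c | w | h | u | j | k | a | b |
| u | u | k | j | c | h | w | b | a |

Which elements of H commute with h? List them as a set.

{a, b, h, j}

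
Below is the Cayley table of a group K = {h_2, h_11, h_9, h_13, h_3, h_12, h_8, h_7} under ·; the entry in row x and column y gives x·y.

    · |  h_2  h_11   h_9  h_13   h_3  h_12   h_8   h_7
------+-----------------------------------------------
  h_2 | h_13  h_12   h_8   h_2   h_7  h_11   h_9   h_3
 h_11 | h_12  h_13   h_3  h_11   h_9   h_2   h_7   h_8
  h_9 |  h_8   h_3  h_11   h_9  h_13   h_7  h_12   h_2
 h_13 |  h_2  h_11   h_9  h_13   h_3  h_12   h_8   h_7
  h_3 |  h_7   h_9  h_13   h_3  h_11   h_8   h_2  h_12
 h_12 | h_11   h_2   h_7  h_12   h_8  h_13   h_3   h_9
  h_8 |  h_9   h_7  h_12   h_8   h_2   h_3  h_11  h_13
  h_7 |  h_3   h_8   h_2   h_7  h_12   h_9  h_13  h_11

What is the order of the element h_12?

2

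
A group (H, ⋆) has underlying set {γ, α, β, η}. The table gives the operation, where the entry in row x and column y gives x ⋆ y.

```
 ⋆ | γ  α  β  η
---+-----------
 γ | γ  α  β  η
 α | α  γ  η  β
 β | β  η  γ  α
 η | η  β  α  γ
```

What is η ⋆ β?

α

Read row η, column β: η ⋆ β = α.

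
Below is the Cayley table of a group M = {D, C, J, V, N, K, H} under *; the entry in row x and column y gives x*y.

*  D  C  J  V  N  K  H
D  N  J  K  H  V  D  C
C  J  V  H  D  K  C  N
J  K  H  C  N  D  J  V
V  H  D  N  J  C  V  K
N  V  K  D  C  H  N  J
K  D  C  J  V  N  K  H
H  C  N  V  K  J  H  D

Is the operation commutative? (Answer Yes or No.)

Yes

Check whether the table is symmetric across its main diagonal.
Every entry (row x, col y) equals the entry (row y, col x), so M is abelian.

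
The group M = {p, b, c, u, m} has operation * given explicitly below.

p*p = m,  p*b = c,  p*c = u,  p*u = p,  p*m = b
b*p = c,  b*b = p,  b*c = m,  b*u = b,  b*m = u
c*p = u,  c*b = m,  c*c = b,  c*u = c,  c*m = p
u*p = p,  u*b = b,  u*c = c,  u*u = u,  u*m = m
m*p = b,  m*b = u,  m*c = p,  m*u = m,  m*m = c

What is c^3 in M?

m

c^1 = c
c^2 = c*c = b
c^3 = b*c = m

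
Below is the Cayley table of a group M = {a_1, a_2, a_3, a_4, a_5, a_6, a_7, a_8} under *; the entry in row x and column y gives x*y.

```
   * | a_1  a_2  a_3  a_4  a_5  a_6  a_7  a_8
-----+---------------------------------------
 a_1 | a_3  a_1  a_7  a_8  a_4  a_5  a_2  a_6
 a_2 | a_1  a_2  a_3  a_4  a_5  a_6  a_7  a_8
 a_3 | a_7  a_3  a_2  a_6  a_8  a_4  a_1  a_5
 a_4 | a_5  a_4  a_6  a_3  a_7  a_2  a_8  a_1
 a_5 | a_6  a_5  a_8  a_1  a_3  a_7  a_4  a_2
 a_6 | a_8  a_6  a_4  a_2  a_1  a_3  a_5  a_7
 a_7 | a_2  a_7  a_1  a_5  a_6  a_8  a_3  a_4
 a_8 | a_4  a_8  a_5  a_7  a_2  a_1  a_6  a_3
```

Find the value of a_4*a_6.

Read row a_4, column a_6: a_4*a_6 = a_2.

a_2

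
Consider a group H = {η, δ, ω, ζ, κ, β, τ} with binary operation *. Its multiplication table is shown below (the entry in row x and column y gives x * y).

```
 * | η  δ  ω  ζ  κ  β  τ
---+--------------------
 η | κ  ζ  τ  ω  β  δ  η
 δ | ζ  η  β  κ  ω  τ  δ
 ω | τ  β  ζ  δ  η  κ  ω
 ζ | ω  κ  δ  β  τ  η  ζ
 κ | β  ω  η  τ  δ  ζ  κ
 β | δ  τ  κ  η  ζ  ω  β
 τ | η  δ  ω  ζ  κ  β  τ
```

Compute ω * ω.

Read row ω, column ω: ω * ω = ζ.

ζ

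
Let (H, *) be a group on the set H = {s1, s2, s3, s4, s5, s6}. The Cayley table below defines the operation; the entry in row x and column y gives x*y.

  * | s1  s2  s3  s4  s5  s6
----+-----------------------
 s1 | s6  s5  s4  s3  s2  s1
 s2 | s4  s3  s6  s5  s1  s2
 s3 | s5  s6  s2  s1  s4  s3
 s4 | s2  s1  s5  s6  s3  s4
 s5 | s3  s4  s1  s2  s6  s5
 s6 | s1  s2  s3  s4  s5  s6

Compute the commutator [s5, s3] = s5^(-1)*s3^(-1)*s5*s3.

s2

Identity is s6; from the table s5^(-1) = s5 and s3^(-1) = s2.
s5*s2 = s4
s4*s5 = s3
s3*s3 = s2
(Structurally, H here is isomorphic to the symmetric group S_3.)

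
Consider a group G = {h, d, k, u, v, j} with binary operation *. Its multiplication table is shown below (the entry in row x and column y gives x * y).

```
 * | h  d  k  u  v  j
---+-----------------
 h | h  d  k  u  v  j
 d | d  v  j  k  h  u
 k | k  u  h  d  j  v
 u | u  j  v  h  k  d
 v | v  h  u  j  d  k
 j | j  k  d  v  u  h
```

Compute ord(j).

2

The identity element is h (its row matches the header).
j^1 = j
j^2 = j * j = h
The first power of j equal to the identity is j^2, so ord(j) = 2.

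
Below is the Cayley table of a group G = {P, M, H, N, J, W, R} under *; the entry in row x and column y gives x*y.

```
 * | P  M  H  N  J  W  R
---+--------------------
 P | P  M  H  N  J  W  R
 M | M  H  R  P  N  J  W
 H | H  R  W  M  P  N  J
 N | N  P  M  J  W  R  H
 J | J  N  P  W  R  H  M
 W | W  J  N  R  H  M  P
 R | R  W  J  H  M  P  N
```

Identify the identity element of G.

The identity e satisfies e*x = x for all x, so its row in the table reproduces the column headers.
Row P reads: P, M, H, N, J, W, R — exactly the header order. So P is the identity.
(Structurally, G here is isomorphic to the cyclic group Z_7.)

P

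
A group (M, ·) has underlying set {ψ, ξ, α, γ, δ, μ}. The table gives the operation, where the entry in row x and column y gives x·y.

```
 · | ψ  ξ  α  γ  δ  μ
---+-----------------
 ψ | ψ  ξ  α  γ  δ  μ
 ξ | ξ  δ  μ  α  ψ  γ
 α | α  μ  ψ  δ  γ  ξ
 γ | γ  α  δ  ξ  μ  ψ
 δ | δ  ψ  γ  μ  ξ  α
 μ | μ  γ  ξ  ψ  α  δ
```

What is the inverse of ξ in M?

δ

First locate the identity: row ψ matches the header, so ψ is the identity.
Scan row ξ for ψ: ξ·δ = ψ. Hence ξ^(-1) = δ.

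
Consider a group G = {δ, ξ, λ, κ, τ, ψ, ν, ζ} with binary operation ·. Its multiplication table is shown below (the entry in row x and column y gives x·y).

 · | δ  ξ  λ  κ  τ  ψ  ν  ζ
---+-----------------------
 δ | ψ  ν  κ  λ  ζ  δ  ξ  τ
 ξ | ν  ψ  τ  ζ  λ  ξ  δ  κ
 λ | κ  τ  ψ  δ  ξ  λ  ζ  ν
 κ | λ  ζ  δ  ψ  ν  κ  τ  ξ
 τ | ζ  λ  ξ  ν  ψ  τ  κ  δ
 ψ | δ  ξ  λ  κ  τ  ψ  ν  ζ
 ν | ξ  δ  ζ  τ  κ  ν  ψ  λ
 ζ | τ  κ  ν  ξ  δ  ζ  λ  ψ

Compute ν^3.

ν

ν^1 = ν
ν^2 = ν·ν = ψ
ν^3 = ψ·ν = ν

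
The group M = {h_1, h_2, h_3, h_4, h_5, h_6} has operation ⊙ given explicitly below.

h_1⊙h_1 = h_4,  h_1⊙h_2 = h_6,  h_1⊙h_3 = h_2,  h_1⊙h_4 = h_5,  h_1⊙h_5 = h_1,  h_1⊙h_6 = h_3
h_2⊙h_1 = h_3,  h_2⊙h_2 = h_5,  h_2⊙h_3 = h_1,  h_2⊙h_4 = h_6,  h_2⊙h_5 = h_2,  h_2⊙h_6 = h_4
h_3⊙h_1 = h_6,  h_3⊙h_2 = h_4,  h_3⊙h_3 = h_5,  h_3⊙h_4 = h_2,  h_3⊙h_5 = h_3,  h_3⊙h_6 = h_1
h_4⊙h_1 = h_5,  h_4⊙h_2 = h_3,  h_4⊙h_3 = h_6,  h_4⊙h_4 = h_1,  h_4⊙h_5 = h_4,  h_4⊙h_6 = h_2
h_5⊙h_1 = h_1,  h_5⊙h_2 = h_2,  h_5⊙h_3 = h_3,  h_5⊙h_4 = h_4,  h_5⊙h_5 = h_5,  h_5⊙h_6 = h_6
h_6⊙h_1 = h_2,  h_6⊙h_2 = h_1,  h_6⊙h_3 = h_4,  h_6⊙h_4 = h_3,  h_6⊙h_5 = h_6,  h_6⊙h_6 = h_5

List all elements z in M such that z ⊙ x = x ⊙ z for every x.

An element z is central iff its row equals its column in the table.
For h_6: h_6 ⊙ h_4 = h_3 ≠ h_2 = h_4 ⊙ h_6, so h_6 ∉ Z.
Checking each element this way leaves Z(M) = {h_5}.

{h_5}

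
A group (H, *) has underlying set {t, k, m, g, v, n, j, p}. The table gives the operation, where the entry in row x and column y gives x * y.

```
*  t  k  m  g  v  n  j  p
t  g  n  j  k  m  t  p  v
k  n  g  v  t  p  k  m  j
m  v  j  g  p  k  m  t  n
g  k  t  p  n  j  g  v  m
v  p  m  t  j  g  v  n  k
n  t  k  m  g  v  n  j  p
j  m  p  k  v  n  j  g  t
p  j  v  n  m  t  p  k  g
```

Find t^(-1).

k

First locate the identity: row n matches the header, so n is the identity.
Scan row t for n: t * k = n. Hence t^(-1) = k.
(Structurally, H here is isomorphic to the quaternion group Q_8.)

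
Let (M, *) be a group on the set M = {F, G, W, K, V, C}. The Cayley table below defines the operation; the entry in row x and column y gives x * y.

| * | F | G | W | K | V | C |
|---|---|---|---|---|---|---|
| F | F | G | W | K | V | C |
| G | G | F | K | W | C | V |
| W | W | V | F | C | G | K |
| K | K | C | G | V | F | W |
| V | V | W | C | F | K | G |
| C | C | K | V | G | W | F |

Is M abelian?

No

V * G = W but G * V = C.
Since V and G do not commute, M is not abelian.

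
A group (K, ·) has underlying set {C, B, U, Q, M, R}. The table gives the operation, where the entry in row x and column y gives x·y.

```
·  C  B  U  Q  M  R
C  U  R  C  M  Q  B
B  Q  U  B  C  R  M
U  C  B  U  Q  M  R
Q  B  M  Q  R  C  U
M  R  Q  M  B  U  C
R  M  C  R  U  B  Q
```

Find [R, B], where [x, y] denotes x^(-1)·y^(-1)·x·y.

Identity is U; from the table R^(-1) = Q and B^(-1) = B.
Q·B = M
M·R = C
C·B = R

R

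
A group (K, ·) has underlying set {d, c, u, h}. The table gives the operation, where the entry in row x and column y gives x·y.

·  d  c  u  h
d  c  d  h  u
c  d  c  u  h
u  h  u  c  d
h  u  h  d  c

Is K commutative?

Yes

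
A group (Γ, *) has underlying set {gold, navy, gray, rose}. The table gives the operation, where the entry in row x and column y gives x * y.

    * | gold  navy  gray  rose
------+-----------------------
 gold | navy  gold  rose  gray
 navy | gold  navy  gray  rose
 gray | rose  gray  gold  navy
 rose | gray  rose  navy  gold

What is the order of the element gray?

4

The identity element is navy (its row matches the header).
gray^1 = gray
gray^2 = gray * gray = gold
gray^3 = gold * gray = rose
gray^4 = rose * gray = navy
The first power of gray equal to the identity is gray^4, so ord(gray) = 4.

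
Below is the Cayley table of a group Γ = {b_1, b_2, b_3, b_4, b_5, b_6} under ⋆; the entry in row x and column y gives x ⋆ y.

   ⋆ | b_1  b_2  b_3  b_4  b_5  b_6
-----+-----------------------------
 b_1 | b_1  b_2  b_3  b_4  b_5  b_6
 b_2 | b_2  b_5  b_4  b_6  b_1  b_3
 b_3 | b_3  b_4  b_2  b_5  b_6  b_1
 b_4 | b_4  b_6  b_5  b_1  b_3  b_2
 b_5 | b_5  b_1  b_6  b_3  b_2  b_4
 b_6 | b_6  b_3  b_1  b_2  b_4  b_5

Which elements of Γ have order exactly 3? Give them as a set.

{b_2, b_5}

Identity is b_1. Compute the order of each non-identity element by repeated multiplication:
  b_2: b_2 → b_5 → b_1  (order 3)
  b_3: b_3 → b_2 → b_4 → b_5 → b_6 → b_1  (order 6)
  b_4: b_4 → b_1  (order 2)
  b_5: b_5 → b_2 → b_1  (order 3)
  b_6: b_6 → b_5 → b_4 → b_2 → b_3 → b_1  (order 6)
Elements of order 3: {b_2, b_5}.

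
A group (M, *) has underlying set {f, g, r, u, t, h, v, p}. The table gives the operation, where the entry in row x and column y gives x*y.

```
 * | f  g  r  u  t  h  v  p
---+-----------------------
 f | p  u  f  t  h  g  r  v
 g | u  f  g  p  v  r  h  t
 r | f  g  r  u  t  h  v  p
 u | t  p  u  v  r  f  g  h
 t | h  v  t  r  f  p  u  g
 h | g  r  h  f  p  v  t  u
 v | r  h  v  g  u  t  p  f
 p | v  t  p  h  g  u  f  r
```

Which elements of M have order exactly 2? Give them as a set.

{p}

Identity is r. Compute the order of each non-identity element by repeated multiplication:
  f: f → p → v → r  (order 4)
  g: g → f → u → p → t → v → h → r  (order 8)
  u: u → v → g → p → h → f → t → r  (order 8)
  t: t → f → h → p → g → v → u → r  (order 8)
  h: h → v → t → p → u → f → g → r  (order 8)
  v: v → p → f → r  (order 4)
  p: p → r  (order 2)
Elements of order 2: {p}.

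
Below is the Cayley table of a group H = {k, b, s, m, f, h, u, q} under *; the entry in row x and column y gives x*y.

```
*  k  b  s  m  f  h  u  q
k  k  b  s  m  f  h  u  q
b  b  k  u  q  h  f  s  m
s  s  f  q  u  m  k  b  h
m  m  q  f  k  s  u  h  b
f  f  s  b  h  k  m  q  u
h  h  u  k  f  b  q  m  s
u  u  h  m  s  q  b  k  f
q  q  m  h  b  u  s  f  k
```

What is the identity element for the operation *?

The identity e satisfies e*x = x for all x, so its row in the table reproduces the column headers.
Row k reads: k, b, s, m, f, h, u, q — exactly the header order. So k is the identity.

k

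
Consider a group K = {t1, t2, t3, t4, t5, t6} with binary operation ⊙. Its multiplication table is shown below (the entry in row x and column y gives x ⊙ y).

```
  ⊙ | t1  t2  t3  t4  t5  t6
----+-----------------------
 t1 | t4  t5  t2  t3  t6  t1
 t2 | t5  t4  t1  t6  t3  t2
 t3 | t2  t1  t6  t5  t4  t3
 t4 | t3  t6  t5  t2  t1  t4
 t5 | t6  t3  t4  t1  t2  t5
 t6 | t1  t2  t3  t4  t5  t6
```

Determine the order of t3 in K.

The identity element is t6 (its row matches the header).
t3^1 = t3
t3^2 = t3 ⊙ t3 = t6
The first power of t3 equal to the identity is t3^2, so ord(t3) = 2.
(Structurally, K here is isomorphic to the cyclic group Z_6.)

2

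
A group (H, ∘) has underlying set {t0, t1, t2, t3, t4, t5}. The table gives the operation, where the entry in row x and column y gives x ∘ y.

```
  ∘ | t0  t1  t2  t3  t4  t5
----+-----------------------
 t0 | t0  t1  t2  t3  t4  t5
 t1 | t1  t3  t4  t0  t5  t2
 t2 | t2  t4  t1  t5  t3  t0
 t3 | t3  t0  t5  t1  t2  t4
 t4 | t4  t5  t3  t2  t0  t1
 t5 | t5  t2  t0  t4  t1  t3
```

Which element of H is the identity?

t0

The identity e satisfies e ∘ x = x for all x, so its row in the table reproduces the column headers.
Row t0 reads: t0, t1, t2, t3, t4, t5 — exactly the header order. So t0 is the identity.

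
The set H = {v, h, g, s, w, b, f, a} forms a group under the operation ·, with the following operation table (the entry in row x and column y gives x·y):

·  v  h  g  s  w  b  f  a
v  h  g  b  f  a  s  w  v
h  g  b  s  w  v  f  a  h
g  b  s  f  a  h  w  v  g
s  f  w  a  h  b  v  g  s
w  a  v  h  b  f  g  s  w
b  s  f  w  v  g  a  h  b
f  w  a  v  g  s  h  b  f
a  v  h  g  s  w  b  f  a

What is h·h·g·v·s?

s

h·h = b
b·g = w
w·v = a
a·s = s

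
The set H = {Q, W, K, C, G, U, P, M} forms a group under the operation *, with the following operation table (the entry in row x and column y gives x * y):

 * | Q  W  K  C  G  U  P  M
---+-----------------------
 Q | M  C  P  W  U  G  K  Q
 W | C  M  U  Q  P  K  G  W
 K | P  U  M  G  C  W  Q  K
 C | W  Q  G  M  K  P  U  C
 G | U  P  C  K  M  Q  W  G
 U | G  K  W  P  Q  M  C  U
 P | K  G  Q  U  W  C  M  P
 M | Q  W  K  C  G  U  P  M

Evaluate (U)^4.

M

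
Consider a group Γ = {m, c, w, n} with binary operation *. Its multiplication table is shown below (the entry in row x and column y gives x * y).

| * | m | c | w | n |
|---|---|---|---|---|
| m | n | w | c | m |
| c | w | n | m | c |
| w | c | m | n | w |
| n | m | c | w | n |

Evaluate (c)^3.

c^1 = c
c^2 = c * c = n
c^3 = n * c = c

c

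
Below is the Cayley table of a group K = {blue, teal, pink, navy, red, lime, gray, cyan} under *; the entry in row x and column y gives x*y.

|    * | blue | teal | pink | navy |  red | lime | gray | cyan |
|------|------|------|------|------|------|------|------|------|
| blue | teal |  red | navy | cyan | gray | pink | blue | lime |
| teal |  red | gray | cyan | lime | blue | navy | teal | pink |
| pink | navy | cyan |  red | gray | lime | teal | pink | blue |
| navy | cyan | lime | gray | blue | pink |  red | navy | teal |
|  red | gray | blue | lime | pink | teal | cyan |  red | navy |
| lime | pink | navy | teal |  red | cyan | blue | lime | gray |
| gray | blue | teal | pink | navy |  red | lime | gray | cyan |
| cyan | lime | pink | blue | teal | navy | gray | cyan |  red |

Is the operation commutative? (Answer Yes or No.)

Yes

Check whether the table is symmetric across its main diagonal.
Every entry (row x, col y) equals the entry (row y, col x), so K is abelian.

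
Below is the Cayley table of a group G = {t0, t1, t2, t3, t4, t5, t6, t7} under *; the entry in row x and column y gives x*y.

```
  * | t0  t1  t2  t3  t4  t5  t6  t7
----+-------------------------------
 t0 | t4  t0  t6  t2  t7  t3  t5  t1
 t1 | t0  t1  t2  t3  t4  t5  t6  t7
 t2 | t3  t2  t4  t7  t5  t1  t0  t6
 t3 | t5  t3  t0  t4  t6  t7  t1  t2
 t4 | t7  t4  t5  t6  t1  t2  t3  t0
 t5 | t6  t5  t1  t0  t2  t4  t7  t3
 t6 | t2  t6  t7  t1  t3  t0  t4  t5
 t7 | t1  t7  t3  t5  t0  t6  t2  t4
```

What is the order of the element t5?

The identity element is t1 (its row matches the header).
t5^1 = t5
t5^2 = t5*t5 = t4
t5^3 = t4*t5 = t2
t5^4 = t2*t5 = t1
The first power of t5 equal to the identity is t5^4, so ord(t5) = 4.
(Structurally, G here is isomorphic to the quaternion group Q_8.)

4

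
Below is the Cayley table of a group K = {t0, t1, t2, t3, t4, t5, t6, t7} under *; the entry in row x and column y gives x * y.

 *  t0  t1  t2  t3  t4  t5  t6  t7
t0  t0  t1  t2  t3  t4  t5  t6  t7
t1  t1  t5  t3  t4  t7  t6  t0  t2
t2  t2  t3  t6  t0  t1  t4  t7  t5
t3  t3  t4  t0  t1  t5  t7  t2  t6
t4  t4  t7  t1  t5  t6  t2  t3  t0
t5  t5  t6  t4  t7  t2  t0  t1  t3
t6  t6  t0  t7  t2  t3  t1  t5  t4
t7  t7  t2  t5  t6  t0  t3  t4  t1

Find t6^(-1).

t1

First locate the identity: row t0 matches the header, so t0 is the identity.
Scan row t6 for t0: t6 * t1 = t0. Hence t6^(-1) = t1.
(Structurally, K here is isomorphic to the cyclic group Z_8.)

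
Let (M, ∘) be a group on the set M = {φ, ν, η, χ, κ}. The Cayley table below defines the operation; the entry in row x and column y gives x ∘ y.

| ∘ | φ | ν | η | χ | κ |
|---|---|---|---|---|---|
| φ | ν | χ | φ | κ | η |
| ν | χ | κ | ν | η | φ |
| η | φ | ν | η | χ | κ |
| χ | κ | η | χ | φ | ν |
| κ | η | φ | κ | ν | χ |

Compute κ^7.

κ^1 = κ
κ^2 = κ ∘ κ = χ
κ^3 = χ ∘ κ = ν
κ^4 = ν ∘ κ = φ
κ^5 = φ ∘ κ = η
κ^6 = η ∘ κ = κ
κ^7 = κ ∘ κ = χ
(Structurally, M here is isomorphic to the cyclic group Z_5.)

χ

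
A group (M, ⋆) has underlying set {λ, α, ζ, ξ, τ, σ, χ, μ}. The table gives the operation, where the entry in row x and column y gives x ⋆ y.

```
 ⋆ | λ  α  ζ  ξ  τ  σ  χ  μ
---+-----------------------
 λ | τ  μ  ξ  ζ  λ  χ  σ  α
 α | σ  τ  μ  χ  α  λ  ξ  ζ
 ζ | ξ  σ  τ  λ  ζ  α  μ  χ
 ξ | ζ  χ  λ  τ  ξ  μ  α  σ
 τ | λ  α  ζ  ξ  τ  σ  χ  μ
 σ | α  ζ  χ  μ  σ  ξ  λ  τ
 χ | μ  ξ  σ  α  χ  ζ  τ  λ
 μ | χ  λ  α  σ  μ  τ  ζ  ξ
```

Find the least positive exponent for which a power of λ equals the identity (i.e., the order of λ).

The identity element is τ (its row matches the header).
λ^1 = λ
λ^2 = λ ⋆ λ = τ
The first power of λ equal to the identity is λ^2, so ord(λ) = 2.

2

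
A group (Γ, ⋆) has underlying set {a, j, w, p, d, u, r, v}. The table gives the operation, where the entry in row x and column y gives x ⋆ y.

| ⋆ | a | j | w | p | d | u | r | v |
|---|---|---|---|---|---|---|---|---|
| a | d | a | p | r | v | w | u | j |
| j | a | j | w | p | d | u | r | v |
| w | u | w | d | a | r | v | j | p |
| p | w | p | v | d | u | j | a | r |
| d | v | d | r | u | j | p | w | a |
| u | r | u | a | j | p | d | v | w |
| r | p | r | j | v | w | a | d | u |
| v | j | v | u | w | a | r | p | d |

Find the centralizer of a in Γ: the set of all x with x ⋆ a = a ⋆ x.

Compare row a with column a entry by entry.
v ⋆ a = j = a ⋆ v, so v commutes with a.
u ⋆ a = r but a ⋆ u = w, so u does not.
Collecting the elements that commute with a: C(a) = {a, d, j, v}.

{a, d, j, v}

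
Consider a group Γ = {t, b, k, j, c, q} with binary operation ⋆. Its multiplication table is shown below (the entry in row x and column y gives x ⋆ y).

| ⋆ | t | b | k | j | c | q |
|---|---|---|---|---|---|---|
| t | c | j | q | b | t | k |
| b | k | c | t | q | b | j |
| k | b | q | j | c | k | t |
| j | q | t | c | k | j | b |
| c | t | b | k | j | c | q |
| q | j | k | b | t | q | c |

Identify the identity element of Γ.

The identity e satisfies e ⋆ x = x for all x, so its row in the table reproduces the column headers.
Row c reads: t, b, k, j, c, q — exactly the header order. So c is the identity.
(Structurally, Γ here is isomorphic to the symmetric group S_3.)

c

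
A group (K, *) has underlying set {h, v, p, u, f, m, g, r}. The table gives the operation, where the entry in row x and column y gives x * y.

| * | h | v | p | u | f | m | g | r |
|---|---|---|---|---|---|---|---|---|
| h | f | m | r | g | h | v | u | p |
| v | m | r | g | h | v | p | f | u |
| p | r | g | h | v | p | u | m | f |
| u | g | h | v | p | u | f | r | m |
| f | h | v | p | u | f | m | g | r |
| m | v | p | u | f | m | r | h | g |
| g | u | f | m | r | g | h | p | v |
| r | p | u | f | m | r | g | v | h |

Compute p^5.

p^1 = p
p^2 = p * p = h
p^3 = h * p = r
p^4 = r * p = f
p^5 = f * p = p
(Structurally, K here is isomorphic to the cyclic group Z_8.)

p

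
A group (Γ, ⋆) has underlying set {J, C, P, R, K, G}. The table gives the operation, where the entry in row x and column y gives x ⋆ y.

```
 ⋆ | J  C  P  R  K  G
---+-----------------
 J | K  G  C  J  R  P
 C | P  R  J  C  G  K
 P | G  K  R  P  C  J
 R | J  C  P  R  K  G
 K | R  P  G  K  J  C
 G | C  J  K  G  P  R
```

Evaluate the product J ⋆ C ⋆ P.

J ⋆ C = G
G ⋆ P = K

K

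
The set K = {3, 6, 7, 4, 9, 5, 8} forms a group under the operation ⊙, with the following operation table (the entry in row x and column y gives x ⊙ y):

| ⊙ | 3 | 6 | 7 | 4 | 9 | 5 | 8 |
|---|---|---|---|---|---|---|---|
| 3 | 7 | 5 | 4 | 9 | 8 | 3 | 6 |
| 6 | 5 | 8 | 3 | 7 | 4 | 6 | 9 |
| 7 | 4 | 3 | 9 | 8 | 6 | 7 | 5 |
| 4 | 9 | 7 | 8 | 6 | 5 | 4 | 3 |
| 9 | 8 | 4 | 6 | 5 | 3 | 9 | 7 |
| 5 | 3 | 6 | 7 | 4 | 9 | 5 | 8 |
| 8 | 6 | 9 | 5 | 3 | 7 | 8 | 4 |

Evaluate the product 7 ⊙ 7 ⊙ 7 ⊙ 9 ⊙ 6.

7

7 ⊙ 7 = 9
9 ⊙ 7 = 6
6 ⊙ 9 = 4
4 ⊙ 6 = 7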